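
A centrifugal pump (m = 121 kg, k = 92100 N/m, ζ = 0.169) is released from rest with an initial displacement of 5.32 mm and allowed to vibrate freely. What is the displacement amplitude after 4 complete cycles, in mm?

Logarithmic decrement δ = 2πζ/√(1 − ζ²) = 2π × 0.1690/√(1 − 0.0286) = 1.077.
After n cycles, x_n/x₀ = e^(−nδ), so x_4 = 5.32 × e^(−4 × 1.077) = 5.32 × 0.01344 = 0.07151 mm.

0.0715 mm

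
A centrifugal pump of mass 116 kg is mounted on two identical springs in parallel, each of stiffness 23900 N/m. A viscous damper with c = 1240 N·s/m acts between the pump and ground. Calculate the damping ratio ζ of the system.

0.263

Parallel springs add: k_eq = 2 × 23900 = 47800 N/m.
ω_n = √(k_eq/m) = √(47800/116) = 20.30 rad/s.
Critical damping c_c = 2√(k_eq·m) = 2√(47800 × 116) = 4709 N·s/m, so ζ = c/c_c = 1240/4709 = 0.2633.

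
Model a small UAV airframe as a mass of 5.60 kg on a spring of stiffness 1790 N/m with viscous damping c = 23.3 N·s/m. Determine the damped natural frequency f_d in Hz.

2.83 Hz

ω_n = √(k/m) = √(1790/5.60) = 17.88 rad/s.
Critical damping c_c = 2√(k·m) = 2√(1790 × 5.60) = 200.2 N·s/m, so ζ = c/c_c = 23.3/200.2 = 0.1164.
ω_d = ω_n√(1 − ζ²) = 17.88 × √(1 − 0.0135) = 17.76 rad/s.
f_d = ω_d/(2π) = 2.826 Hz.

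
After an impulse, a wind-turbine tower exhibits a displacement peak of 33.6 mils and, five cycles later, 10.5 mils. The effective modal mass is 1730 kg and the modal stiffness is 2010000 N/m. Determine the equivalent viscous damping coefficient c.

Logarithmic decrement δ = (1/n)·ln(x₀/x_n) = (1/5)·ln(33.6/10.5) = (1/5)·ln(3.200) = 0.2326.
ζ = δ/√(4π² + δ²) = 0.2326/√(39.48 + 0.0541) = 0.2326/6.287 = 0.03700.
c = ζ · 2√(km) = 0.03700 × 2√(2010000 × 1730) = 0.03700 × 117900 = 4364 N·s/m.

4360 N·s/m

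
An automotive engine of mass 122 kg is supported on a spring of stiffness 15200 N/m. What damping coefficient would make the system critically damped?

c_c = 2√(k·m) = 2√(15200 × 122) = 2 × 1362 = 2724 N·s/m.

2720 N·s/m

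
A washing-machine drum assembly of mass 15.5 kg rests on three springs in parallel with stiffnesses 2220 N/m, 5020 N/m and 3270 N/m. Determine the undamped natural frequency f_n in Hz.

4.14 Hz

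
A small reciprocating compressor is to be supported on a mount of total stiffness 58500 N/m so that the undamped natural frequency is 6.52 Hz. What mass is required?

ω_n = 2πf_n = 2π × 6.52 = 40.97 rad/s.
m = k/ω_n² = 58500/40.97² = 58500/1678 = 34.86 kg.

34.9 kg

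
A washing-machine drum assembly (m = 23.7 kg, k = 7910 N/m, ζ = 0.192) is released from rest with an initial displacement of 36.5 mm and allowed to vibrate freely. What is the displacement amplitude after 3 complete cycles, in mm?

Logarithmic decrement δ = 2πζ/√(1 − ζ²) = 2π × 0.1920/√(1 − 0.0369) = 1.229.
After n cycles, x_n/x₀ = e^(−nδ), so x_3 = 36.5 × e^(−3 × 1.229) = 36.5 × 0.02503 = 0.9136 mm.

0.914 mm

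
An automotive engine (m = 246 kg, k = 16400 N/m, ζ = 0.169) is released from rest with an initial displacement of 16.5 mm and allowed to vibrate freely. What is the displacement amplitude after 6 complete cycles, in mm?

Logarithmic decrement δ = 2πζ/√(1 − ζ²) = 2π × 0.1690/√(1 − 0.0286) = 1.077.
After n cycles, x_n/x₀ = e^(−nδ), so x_6 = 16.5 × e^(−6 × 1.077) = 16.5 × 0.001558 = 0.02571 mm.

0.0257 mm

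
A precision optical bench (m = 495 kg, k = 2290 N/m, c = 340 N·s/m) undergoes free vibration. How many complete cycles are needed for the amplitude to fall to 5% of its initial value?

3 cycles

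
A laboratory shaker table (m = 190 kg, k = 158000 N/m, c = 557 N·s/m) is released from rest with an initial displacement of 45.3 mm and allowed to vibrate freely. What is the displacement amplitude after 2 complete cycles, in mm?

23.9 mm

ζ = c/(2√(km)) = 557/(2√(158000 × 190)) = 557/10960 = 0.05083.
Logarithmic decrement δ = 2πζ/√(1 − ζ²) = 2π × 0.05083/√(1 − 0.00258) = 0.3198.
After n cycles, x_n/x₀ = e^(−nδ), so x_2 = 45.3 × e^(−2 × 0.3198) = 45.3 × 0.5275 = 23.90 mm.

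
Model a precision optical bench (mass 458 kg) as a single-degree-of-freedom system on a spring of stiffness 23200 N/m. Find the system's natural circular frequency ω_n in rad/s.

ω_n = √(k/m) = √(23200/458) = √50.66 = 7.117 rad/s.

7.12 rad/s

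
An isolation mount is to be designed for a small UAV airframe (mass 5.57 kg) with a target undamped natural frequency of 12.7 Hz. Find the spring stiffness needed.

35500 N/m

ω_n = 2πf_n = 2π × 12.7 = 79.80 rad/s.
k = m·ω_n² = 5.57 × 79.80² = 5.57 × 6367 = 35470 N/m.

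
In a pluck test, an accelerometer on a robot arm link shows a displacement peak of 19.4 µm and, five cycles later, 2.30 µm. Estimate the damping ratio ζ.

0.0677

Logarithmic decrement δ = (1/n)·ln(x₀/x_n) = (1/5)·ln(19.4/2.30) = (1/5)·ln(8.435) = 0.4265.
ζ = δ/√(4π² + δ²) = 0.4265/√(39.48 + 0.182) = 0.4265/6.298 = 0.06772.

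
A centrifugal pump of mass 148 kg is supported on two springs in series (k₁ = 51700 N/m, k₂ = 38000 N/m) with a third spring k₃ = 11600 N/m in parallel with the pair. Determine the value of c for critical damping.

Series pair: k_s = k₁k₂/(k₁+k₂) = (51700)(38000)/(51700 + 38000) = 21900 N/m. In parallel with k₃: k_eq = 21900 + 11600 = 33500 N/m.
c_c = 2√(k_eq·m) = 2√(33500 × 148) = 2 × 2227 = 4453 N·s/m.

4450 N·s/m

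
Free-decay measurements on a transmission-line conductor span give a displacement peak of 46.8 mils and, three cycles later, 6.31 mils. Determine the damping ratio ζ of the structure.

0.106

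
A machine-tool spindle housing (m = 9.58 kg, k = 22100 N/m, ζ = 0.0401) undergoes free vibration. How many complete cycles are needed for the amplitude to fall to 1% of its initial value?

Logarithmic decrement δ = 2πζ/√(1 − ζ²) = 2π × 0.04010/√(1 − 0.00161) = 0.2522.
x_n/x₀ = e^(−nδ) ≤ 0.01; take ln: n ≥ ln(1/0.01)/δ = 4.605/0.2522 = 18.26.
So 19 complete cycles are required.

19 cycles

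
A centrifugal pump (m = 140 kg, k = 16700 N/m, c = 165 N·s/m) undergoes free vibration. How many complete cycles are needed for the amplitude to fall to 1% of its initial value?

14 cycles

ζ = c/(2√(km)) = 165/(2√(16700 × 140)) = 165/3058 = 0.05395.
Logarithmic decrement δ = 2πζ/√(1 − ζ²) = 2π × 0.05395/√(1 − 0.00291) = 0.3395.
x_n/x₀ = e^(−nδ) ≤ 0.01; take ln: n ≥ ln(1/0.01)/δ = 4.605/0.3395 = 13.56.
So 14 complete cycles are required.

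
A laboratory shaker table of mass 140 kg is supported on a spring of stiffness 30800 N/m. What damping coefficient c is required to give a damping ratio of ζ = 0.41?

c_c = 2√(k·m) = 2√(30800 × 140) = 4153 N·s/m.
c = ζ·c_c = 0.41 × 4153 = 1703 N·s/m.

1700 N·s/m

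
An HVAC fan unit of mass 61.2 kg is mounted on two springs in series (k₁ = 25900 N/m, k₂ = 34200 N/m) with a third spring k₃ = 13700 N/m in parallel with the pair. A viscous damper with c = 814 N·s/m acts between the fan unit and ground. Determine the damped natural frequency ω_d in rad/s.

20.5 rad/s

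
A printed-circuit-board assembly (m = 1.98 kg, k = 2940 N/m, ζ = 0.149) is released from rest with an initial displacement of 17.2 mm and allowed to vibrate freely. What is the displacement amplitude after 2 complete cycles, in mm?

2.59 mm

Logarithmic decrement δ = 2πζ/√(1 − ζ²) = 2π × 0.1490/√(1 − 0.0222) = 0.9468.
After n cycles, x_n/x₀ = e^(−nδ), so x_2 = 17.2 × e^(−2 × 0.9468) = 17.2 × 0.1505 = 2.589 mm.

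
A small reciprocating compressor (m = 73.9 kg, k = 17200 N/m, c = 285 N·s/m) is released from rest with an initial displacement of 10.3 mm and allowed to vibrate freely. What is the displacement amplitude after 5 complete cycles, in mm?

ζ = c/(2√(km)) = 285/(2√(17200 × 73.9)) = 285/2255 = 0.1264.
Logarithmic decrement δ = 2πζ/√(1 − ζ²) = 2π × 0.1264/√(1 − 0.0160) = 0.8006.
After n cycles, x_n/x₀ = e^(−nδ), so x_5 = 10.3 × e^(−5 × 0.8006) = 10.3 × 0.01826 = 0.1881 mm.

0.188 mm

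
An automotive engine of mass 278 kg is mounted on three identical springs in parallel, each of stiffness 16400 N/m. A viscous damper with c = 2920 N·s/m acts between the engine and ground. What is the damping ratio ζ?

0.395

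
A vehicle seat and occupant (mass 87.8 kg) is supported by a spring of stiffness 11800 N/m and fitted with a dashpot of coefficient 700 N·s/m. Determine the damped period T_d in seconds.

0.577 s

ω_n = √(k/m) = √(11800/87.8) = 11.59 rad/s.
Critical damping c_c = 2√(k·m) = 2√(11800 × 87.8) = 2036 N·s/m, so ζ = c/c_c = 700/2036 = 0.3439.
ω_d = ω_n√(1 − ζ²) = 11.59 × √(1 − 0.118) = 10.89 rad/s.
T_d = 2π/ω_d = 0.5772 s.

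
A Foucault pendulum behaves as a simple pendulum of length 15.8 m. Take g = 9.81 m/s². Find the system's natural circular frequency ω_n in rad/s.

0.788 rad/s

For a simple pendulum ω_n = √(g/L) = √(9.81/15.8) = √0.6209 = 0.7880 rad/s.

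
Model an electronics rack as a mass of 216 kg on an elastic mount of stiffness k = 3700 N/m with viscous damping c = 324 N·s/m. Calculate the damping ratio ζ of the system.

0.181

ω_n = √(k/m) = √(3700/216) = 4.139 rad/s.
Critical damping c_c = 2√(k·m) = 2√(3700 × 216) = 1788 N·s/m, so ζ = c/c_c = 324/1788 = 0.1812.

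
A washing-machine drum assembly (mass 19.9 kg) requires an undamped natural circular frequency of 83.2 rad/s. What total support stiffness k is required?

138000 N/m

k = m·ω_n² = 19.9 × 83.20² = 19.9 × 6922 = 137800 N/m.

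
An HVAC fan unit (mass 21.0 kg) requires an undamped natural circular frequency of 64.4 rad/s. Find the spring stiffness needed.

87100 N/m

k = m·ω_n² = 21.0 × 64.40² = 21.0 × 4147 = 87090 N/m.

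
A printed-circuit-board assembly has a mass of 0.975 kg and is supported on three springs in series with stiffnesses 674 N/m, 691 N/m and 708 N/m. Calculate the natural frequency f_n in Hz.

2.45 Hz

Series springs: 1/k_eq = 1/674 + 1/691 + 1/708 = 0.004343, so k_eq = 230.2 N/m.
ω_n = √(k_eq/m) = √(230.2/0.975) = √236.1 = 15.37 rad/s.
f_n = ω_n/(2π) = 15.37/6.283 = 2.446 Hz.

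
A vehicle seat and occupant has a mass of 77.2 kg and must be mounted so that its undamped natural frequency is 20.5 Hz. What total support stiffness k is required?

1280000 N/m

ω_n = 2πf_n = 2π × 20.5 = 128.8 rad/s.
k = m·ω_n² = 77.2 × 128.8² = 77.2 × 16590 = 1281000 N/m.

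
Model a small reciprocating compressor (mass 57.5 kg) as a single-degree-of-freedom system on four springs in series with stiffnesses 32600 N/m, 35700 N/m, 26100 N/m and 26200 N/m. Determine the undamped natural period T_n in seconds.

0.554 s

Series springs: 1/k_eq = 1/32600 + 1/35700 + 1/26100 + 1/26200 = 0.0001352, so k_eq = 7398 N/m.
ω_n = √(k_eq/m) = √(7398/57.5) = √128.7 = 11.34 rad/s.
T_n = 2π/ω_n = 6.283/11.34 = 0.5539 s.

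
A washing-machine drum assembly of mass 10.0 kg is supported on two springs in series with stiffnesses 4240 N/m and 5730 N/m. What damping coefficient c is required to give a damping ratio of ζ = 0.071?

22.2 N·s/m

Series springs: 1/k_eq = 1/4240 + 1/5730 = 0.0004104, so k_eq = 2437 N/m.
c_c = 2√(k_eq·m) = 2√(2437 × 10.0) = 312.2 N·s/m.
c = ζ·c_c = 0.071 × 312.2 = 22.17 N·s/m.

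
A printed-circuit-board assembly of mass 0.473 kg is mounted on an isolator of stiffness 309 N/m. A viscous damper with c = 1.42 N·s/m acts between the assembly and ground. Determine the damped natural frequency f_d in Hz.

4.06 Hz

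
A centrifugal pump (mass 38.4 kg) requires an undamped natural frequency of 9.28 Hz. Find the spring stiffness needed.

ω_n = 2πf_n = 2π × 9.28 = 58.31 rad/s.
k = m·ω_n² = 38.4 × 58.31² = 38.4 × 3400 = 130600 N/m.

131000 N/m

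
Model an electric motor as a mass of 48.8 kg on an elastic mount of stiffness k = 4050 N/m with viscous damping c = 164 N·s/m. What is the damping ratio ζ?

0.184

ω_n = √(k/m) = √(4050/48.8) = 9.110 rad/s.
Critical damping c_c = 2√(k·m) = 2√(4050 × 48.8) = 889.1 N·s/m, so ζ = c/c_c = 164/889.1 = 0.1844.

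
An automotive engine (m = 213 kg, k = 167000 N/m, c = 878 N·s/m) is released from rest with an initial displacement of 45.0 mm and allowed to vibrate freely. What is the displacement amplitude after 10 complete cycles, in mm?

0.436 mm

ζ = c/(2√(km)) = 878/(2√(167000 × 213)) = 878/11930 = 0.07361.
Logarithmic decrement δ = 2πζ/√(1 − ζ²) = 2π × 0.07361/√(1 − 0.00542) = 0.4637.
After n cycles, x_n/x₀ = e^(−nδ), so x_10 = 45.0 × e^(−10 × 0.4637) = 45.0 × 0.009683 = 0.4357 mm.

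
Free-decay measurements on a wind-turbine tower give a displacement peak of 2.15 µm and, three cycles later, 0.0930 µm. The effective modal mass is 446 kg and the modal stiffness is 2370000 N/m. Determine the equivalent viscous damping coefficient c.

Logarithmic decrement δ = (1/n)·ln(x₀/x_n) = (1/3)·ln(2.15/0.0930) = (1/3)·ln(23.12) = 1.047.
ζ = δ/√(4π² + δ²) = 1.047/√(39.48 + 1.10) = 1.047/6.370 = 0.1643.
c = ζ · 2√(km) = 0.1643 × 2√(2370000 × 446) = 0.1643 × 65020 = 10690 N·s/m.

10700 N·s/m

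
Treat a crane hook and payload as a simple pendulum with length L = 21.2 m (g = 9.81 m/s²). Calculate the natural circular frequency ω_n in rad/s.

For a simple pendulum ω_n = √(g/L) = √(9.81/21.2) = √0.4627 = 0.6802 rad/s.

0.680 rad/s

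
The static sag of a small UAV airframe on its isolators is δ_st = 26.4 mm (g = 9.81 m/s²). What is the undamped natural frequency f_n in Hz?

3.07 Hz

ω_n = √(g/δ_st) = √(9.81/0.0264) = √371.6 = 19.28 rad/s.
f_n = ω_n/(2π) = 19.28/6.283 = 3.068 Hz.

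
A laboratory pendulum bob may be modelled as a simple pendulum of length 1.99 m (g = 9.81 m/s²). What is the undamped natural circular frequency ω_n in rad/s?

2.22 rad/s

For a simple pendulum ω_n = √(g/L) = √(9.81/1.99) = √4.930 = 2.220 rad/s.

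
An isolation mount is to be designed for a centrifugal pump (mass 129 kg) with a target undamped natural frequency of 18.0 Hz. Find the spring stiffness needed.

ω_n = 2πf_n = 2π × 18.0 = 113.1 rad/s.
k = m·ω_n² = 129 × 113.1² = 129 × 12790 = 1650000 N/m.

1650000 N/m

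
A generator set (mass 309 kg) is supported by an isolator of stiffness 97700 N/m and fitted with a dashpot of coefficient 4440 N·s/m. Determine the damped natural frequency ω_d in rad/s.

16.3 rad/s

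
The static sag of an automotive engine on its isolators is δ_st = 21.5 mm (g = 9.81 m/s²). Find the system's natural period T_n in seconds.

0.294 s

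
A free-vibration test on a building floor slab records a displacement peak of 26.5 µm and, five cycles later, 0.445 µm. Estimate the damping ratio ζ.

0.129

Logarithmic decrement δ = (1/n)·ln(x₀/x_n) = (1/5)·ln(26.5/0.445) = (1/5)·ln(59.55) = 0.8174.
ζ = δ/√(4π² + δ²) = 0.8174/√(39.48 + 0.668) = 0.8174/6.336 = 0.1290.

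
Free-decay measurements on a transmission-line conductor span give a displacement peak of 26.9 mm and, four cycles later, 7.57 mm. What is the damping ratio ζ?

0.0504

Logarithmic decrement δ = (1/n)·ln(x₀/x_n) = (1/4)·ln(26.9/7.57) = (1/4)·ln(3.554) = 0.3170.
ζ = δ/√(4π² + δ²) = 0.3170/√(39.48 + 0.100) = 0.3170/6.291 = 0.05039.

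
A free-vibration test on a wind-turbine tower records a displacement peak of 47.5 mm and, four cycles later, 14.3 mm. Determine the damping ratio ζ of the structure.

0.0477

Logarithmic decrement δ = (1/n)·ln(x₀/x_n) = (1/4)·ln(47.5/14.3) = (1/4)·ln(3.322) = 0.3001.
ζ = δ/√(4π² + δ²) = 0.3001/√(39.48 + 0.0901) = 0.3001/6.290 = 0.04771.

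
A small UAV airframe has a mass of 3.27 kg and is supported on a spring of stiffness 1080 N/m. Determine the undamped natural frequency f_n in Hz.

2.89 Hz

ω_n = √(k/m) = √(1080/3.27) = √330.3 = 18.17 rad/s.
f_n = ω_n/(2π) = 18.17/6.283 = 2.892 Hz.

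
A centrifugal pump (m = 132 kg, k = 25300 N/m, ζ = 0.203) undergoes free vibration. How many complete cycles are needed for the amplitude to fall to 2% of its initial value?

Logarithmic decrement δ = 2πζ/√(1 − ζ²) = 2π × 0.2030/√(1 − 0.0412) = 1.303.
x_n/x₀ = e^(−nδ) ≤ 0.02; take ln: n ≥ ln(1/0.02)/δ = 3.912/1.303 = 3.003.
So 4 complete cycles are required.

4 cycles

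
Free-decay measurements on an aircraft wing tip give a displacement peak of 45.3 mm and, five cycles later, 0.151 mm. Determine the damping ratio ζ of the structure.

0.179

Logarithmic decrement δ = (1/n)·ln(x₀/x_n) = (1/5)·ln(45.3/0.151) = (1/5)·ln(300.0) = 1.141.
ζ = δ/√(4π² + δ²) = 1.141/√(39.48 + 1.30) = 1.141/6.386 = 0.1786.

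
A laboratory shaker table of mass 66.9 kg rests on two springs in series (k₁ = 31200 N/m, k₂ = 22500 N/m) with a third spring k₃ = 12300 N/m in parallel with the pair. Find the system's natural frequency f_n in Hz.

3.10 Hz

Series pair: k_s = k₁k₂/(k₁+k₂) = (31200)(22500)/(31200 + 22500) = 13070 N/m. In parallel with k₃: k_eq = 13070 + 12300 = 25370 N/m.
ω_n = √(k_eq/m) = √(25370/66.9) = √379.3 = 19.47 rad/s.
f_n = ω_n/(2π) = 19.47/6.283 = 3.099 Hz.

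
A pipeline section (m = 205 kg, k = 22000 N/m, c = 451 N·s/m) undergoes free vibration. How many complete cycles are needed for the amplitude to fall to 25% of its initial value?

ζ = c/(2√(km)) = 451/(2√(22000 × 205)) = 451/4247 = 0.1062.
Logarithmic decrement δ = 2πζ/√(1 − ζ²) = 2π × 0.1062/√(1 − 0.0113) = 0.6710.
x_n/x₀ = e^(−nδ) ≤ 0.25; take ln: n ≥ ln(1/0.25)/δ = 1.386/0.6710 = 2.066.
So 3 complete cycles are required.

3 cycles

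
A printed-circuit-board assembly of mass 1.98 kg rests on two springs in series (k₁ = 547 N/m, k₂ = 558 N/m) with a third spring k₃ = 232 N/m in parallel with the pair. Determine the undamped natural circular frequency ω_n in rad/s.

Series pair: k_s = k₁k₂/(k₁+k₂) = (547)(558)/(547 + 558) = 276.2 N/m. In parallel with k₃: k_eq = 276.2 + 232 = 508.2 N/m.
ω_n = √(k_eq/m) = √(508.2/1.98) = √256.7 = 16.02 rad/s.

16.0 rad/s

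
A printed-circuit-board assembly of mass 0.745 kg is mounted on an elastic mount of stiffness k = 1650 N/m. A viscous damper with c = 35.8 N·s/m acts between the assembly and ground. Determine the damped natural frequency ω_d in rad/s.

ω_n = √(k/m) = √(1650/0.745) = 47.06 rad/s.
Critical damping c_c = 2√(k·m) = 2√(1650 × 0.745) = 70.12 N·s/m, so ζ = c/c_c = 35.8/70.12 = 0.5105.
ω_d = ω_n√(1 − ζ²) = 47.06 × √(1 − 0.261) = 40.47 rad/s.

40.5 rad/s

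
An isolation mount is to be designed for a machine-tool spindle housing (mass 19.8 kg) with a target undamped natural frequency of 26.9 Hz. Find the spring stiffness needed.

ω_n = 2πf_n = 2π × 26.9 = 169.0 rad/s.
k = m·ω_n² = 19.8 × 169.0² = 19.8 × 28570 = 565600 N/m.

566000 N/m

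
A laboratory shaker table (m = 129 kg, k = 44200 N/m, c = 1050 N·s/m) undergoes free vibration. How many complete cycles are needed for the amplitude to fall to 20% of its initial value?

ζ = c/(2√(km)) = 1050/(2√(44200 × 129)) = 1050/4776 = 0.2199.
Logarithmic decrement δ = 2πζ/√(1 − ζ²) = 2π × 0.2199/√(1 − 0.0483) = 1.416.
x_n/x₀ = e^(−nδ) ≤ 0.2; take ln: n ≥ ln(1/0.2)/δ = 1.609/1.416 = 1.137.
So 2 complete cycles are required.

2 cycles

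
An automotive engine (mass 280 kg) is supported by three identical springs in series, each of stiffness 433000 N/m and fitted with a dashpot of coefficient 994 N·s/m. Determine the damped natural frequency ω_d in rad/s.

22.6 rad/s

Series springs: 1/k_eq = 3/433000, so k_eq = 433000/3 = 144300 N/m.
ω_n = √(k_eq/m) = √(144300/280) = 22.70 rad/s.
Critical damping c_c = 2√(k_eq·m) = 2√(144300 × 280) = 12710 N·s/m, so ζ = c/c_c = 994/12710 = 0.07818.
ω_d = ω_n√(1 − ζ²) = 22.70 × √(1 − 0.00611) = 22.63 rad/s.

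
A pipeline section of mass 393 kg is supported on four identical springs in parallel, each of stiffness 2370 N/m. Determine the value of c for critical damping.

3860 N·s/m

Parallel springs add: k_eq = 4 × 2370 = 9480 N/m.
c_c = 2√(k_eq·m) = 2√(9480 × 393) = 2 × 1930 = 3860 N·s/m.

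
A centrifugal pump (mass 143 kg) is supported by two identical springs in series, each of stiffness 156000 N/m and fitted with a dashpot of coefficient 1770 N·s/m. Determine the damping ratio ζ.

Series springs: 1/k_eq = 2/156000, so k_eq = 156000/2 = 78000 N/m.
ω_n = √(k_eq/m) = √(78000/143) = 23.35 rad/s.
Critical damping c_c = 2√(k_eq·m) = 2√(78000 × 143) = 6680 N·s/m, so ζ = c/c_c = 1770/6680 = 0.2650.

0.265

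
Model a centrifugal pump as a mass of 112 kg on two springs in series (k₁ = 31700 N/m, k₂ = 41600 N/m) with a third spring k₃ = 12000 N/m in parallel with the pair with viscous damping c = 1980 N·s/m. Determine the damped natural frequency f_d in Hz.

2.19 Hz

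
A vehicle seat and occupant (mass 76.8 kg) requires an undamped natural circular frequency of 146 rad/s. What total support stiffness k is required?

k = m·ω_n² = 76.8 × 146.0² = 76.8 × 21320 = 1637000 N/m.

1640000 N/m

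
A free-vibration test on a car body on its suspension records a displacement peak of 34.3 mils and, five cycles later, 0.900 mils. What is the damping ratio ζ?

0.115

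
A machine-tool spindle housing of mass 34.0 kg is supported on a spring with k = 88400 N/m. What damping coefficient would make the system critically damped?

3470 N·s/m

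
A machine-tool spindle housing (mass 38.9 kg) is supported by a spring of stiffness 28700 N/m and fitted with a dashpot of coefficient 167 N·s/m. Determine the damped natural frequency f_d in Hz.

4.31 Hz

ω_n = √(k/m) = √(28700/38.9) = 27.16 rad/s.
Critical damping c_c = 2√(k·m) = 2√(28700 × 38.9) = 2113 N·s/m, so ζ = c/c_c = 167/2113 = 0.07903.
ω_d = ω_n√(1 − ζ²) = 27.16 × √(1 − 0.00625) = 27.08 rad/s.
f_d = ω_d/(2π) = 4.309 Hz.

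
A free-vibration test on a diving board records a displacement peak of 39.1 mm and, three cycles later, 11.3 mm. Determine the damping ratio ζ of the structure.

0.0657

Logarithmic decrement δ = (1/n)·ln(x₀/x_n) = (1/3)·ln(39.1/11.3) = (1/3)·ln(3.460) = 0.4138.
ζ = δ/√(4π² + δ²) = 0.4138/√(39.48 + 0.171) = 0.4138/6.297 = 0.06571.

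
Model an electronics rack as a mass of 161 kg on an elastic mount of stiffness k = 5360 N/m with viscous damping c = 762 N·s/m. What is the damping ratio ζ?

ω_n = √(k/m) = √(5360/161) = 5.770 rad/s.
Critical damping c_c = 2√(k·m) = 2√(5360 × 161) = 1858 N·s/m, so ζ = c/c_c = 762/1858 = 0.4101.

0.410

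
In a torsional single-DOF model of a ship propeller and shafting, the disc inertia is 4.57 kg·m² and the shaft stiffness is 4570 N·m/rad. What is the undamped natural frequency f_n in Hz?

ω_n = √(k_t/J) = √(4570/4.57) = √1000 = 31.62 rad/s.
f_n = ω_n/(2π) = 31.62/6.283 = 5.033 Hz.

5.03 Hz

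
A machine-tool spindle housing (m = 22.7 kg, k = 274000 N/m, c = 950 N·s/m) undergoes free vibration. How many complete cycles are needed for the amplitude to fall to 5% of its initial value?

ζ = c/(2√(km)) = 950/(2√(274000 × 22.7)) = 950/4988 = 0.1905.
Logarithmic decrement δ = 2πζ/√(1 − ζ²) = 2π × 0.1905/√(1 − 0.0363) = 1.219.
x_n/x₀ = e^(−nδ) ≤ 0.05; take ln: n ≥ ln(1/0.05)/δ = 2.996/1.219 = 2.458.
So 3 complete cycles are required.

3 cycles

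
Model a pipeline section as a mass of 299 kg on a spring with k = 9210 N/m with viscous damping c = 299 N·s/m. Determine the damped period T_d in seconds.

ω_n = √(k/m) = √(9210/299) = 5.550 rad/s.
Critical damping c_c = 2√(k·m) = 2√(9210 × 299) = 3319 N·s/m, so ζ = c/c_c = 299/3319 = 0.09009.
ω_d = ω_n√(1 − ζ²) = 5.550 × √(1 − 0.00812) = 5.527 rad/s.
T_d = 2π/ω_d = 1.137 s.

1.14 s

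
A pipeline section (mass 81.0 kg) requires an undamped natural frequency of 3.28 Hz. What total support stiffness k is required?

34400 N/m

ω_n = 2πf_n = 2π × 3.28 = 20.61 rad/s.
k = m·ω_n² = 81.0 × 20.61² = 81.0 × 424.7 = 34400 N/m.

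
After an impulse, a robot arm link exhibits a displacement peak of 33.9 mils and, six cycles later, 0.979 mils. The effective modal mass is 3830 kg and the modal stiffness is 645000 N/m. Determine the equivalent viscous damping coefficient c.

Logarithmic decrement δ = (1/n)·ln(x₀/x_n) = (1/6)·ln(33.9/0.979) = (1/6)·ln(34.63) = 0.5908.
ζ = δ/√(4π² + δ²) = 0.5908/√(39.48 + 0.349) = 0.5908/6.311 = 0.09361.
c = ζ · 2√(km) = 0.09361 × 2√(645000 × 3830) = 0.09361 × 99410 = 9305 N·s/m.

9310 N·s/m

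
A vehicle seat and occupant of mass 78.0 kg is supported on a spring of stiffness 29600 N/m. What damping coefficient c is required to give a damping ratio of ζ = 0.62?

1880 N·s/m

c_c = 2√(k·m) = 2√(29600 × 78.0) = 3039 N·s/m.
c = ζ·c_c = 0.62 × 3039 = 1884 N·s/m.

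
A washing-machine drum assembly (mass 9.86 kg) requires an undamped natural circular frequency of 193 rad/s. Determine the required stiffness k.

k = m·ω_n² = 9.86 × 193.0² = 9.86 × 37250 = 367300 N/m.

367000 N/m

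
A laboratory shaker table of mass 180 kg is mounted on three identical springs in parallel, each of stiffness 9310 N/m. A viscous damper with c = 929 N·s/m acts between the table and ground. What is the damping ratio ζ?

Parallel springs add: k_eq = 3 × 9310 = 27930 N/m.
ω_n = √(k_eq/m) = √(27930/180) = 12.46 rad/s.
Critical damping c_c = 2√(k_eq·m) = 2√(27930 × 180) = 4484 N·s/m, so ζ = c/c_c = 929/4484 = 0.2072.

0.207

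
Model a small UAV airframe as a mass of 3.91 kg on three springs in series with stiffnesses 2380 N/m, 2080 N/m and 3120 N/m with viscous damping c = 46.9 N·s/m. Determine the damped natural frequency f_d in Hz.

2.10 Hz

Series springs: 1/k_eq = 1/2380 + 1/2080 + 1/3120 = 0.001221, so k_eq = 818.7 N/m.
ω_n = √(k_eq/m) = √(818.7/3.91) = 14.47 rad/s.
Critical damping c_c = 2√(k_eq·m) = 2√(818.7 × 3.91) = 113.2 N·s/m, so ζ = c/c_c = 46.9/113.2 = 0.4145.
ω_d = ω_n√(1 − ζ²) = 14.47 × √(1 − 0.172) = 13.17 rad/s.
f_d = ω_d/(2π) = 2.096 Hz.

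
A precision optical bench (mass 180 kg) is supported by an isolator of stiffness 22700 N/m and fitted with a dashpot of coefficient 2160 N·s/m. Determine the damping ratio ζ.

0.534

ω_n = √(k/m) = √(22700/180) = 11.23 rad/s.
Critical damping c_c = 2√(k·m) = 2√(22700 × 180) = 4043 N·s/m, so ζ = c/c_c = 2160/4043 = 0.5343.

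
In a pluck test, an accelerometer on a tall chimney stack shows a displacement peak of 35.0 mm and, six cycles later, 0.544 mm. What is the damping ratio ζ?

0.110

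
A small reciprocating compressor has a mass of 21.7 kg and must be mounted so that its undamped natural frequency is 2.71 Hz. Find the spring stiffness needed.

6290 N/m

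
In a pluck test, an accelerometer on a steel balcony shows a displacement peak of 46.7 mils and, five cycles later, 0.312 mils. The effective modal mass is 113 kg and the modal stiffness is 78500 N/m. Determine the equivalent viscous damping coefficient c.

Logarithmic decrement δ = (1/n)·ln(x₀/x_n) = (1/5)·ln(46.7/0.312) = (1/5)·ln(149.7) = 1.002.
ζ = δ/√(4π² + δ²) = 1.002/√(39.48 + 1.00) = 1.002/6.363 = 0.1574.
c = ζ · 2√(km) = 0.1574 × 2√(78500 × 113) = 0.1574 × 5957 = 937.8 N·s/m.

938 N·s/m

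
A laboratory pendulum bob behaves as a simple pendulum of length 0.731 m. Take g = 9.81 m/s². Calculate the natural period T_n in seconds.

1.72 s

For a simple pendulum ω_n = √(g/L) = √(9.81/0.731) = √13.42 = 3.663 rad/s.
T_n = 2π/ω_n = 6.283/3.663 = 1.715 s.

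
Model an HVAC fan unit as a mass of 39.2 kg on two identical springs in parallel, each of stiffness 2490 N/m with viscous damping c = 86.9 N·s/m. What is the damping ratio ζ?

0.0983

Parallel springs add: k_eq = 2 × 2490 = 4980 N/m.
ω_n = √(k_eq/m) = √(4980/39.2) = 11.27 rad/s.
Critical damping c_c = 2√(k_eq·m) = 2√(4980 × 39.2) = 883.7 N·s/m, so ζ = c/c_c = 86.9/883.7 = 0.09834.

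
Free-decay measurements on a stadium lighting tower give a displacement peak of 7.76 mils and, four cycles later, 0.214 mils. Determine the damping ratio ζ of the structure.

0.141

Logarithmic decrement δ = (1/n)·ln(x₀/x_n) = (1/4)·ln(7.76/0.214) = (1/4)·ln(36.26) = 0.8977.
ζ = δ/√(4π² + δ²) = 0.8977/√(39.48 + 0.806) = 0.8977/6.347 = 0.1414.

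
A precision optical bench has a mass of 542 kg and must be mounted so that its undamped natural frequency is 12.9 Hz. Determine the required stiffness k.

3560000 N/m

ω_n = 2πf_n = 2π × 12.9 = 81.05 rad/s.
k = m·ω_n² = 542 × 81.05² = 542 × 6570 = 3561000 N/m.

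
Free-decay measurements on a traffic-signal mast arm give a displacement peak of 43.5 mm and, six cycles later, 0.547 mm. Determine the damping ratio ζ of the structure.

0.115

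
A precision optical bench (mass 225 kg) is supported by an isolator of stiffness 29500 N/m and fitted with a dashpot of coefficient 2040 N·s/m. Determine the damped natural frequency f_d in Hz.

1.67 Hz

ω_n = √(k/m) = √(29500/225) = 11.45 rad/s.
Critical damping c_c = 2√(k·m) = 2√(29500 × 225) = 5153 N·s/m, so ζ = c/c_c = 2040/5153 = 0.3959.
ω_d = ω_n√(1 − ζ²) = 11.45 × √(1 − 0.157) = 10.51 rad/s.
f_d = ω_d/(2π) = 1.673 Hz.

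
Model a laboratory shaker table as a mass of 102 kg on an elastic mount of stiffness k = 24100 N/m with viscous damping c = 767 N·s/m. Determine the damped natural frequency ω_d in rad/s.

14.9 rad/s

ω_n = √(k/m) = √(24100/102) = 15.37 rad/s.
Critical damping c_c = 2√(k·m) = 2√(24100 × 102) = 3136 N·s/m, so ζ = c/c_c = 767/3136 = 0.2446.
ω_d = ω_n√(1 − ζ²) = 15.37 × √(1 − 0.0598) = 14.90 rad/s.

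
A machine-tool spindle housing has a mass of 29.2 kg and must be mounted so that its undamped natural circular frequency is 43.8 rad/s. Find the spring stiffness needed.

k = m·ω_n² = 29.2 × 43.80² = 29.2 × 1918 = 56020 N/m.

56000 N/m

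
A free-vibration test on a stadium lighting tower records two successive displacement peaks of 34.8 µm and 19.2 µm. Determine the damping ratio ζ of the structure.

0.0942

Logarithmic decrement δ = (1/n)·ln(x₀/x_n) = (1/1)·ln(34.8/19.2) = (1/1)·ln(1.812) = 0.5947.
ζ = δ/√(4π² + δ²) = 0.5947/√(39.48 + 0.354) = 0.5947/6.311 = 0.09423.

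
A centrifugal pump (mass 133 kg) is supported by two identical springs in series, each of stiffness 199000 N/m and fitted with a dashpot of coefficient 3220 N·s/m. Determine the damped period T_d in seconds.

Series springs: 1/k_eq = 2/199000, so k_eq = 199000/2 = 99500 N/m.
ω_n = √(k_eq/m) = √(99500/133) = 27.35 rad/s.
Critical damping c_c = 2√(k_eq·m) = 2√(99500 × 133) = 7276 N·s/m, so ζ = c/c_c = 3220/7276 = 0.4426.
ω_d = ω_n√(1 − ζ²) = 27.35 × √(1 − 0.196) = 24.53 rad/s.
T_d = 2π/ω_d = 0.2562 s.

0.256 s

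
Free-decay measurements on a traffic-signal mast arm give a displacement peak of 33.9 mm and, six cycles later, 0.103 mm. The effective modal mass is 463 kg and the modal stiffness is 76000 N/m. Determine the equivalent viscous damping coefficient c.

Logarithmic decrement δ = (1/n)·ln(x₀/x_n) = (1/6)·ln(33.9/0.103) = (1/6)·ln(329.1) = 0.9661.
ζ = δ/√(4π² + δ²) = 0.9661/√(39.48 + 0.933) = 0.9661/6.357 = 0.1520.
c = ζ · 2√(km) = 0.1520 × 2√(76000 × 463) = 0.1520 × 11860 = 1803 N·s/m.

1800 N·s/m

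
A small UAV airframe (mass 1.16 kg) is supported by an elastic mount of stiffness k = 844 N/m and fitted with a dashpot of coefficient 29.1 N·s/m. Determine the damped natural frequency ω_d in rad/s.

23.9 rad/s

ω_n = √(k/m) = √(844.0/1.16) = 26.97 rad/s.
Critical damping c_c = 2√(k·m) = 2√(844.0 × 1.16) = 62.58 N·s/m, so ζ = c/c_c = 29.1/62.58 = 0.4650.
ω_d = ω_n√(1 − ζ²) = 26.97 × √(1 − 0.216) = 23.88 rad/s.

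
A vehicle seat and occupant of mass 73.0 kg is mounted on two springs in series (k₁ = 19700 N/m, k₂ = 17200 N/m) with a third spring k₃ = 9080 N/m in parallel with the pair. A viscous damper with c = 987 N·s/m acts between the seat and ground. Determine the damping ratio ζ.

0.427

Series pair: k_s = k₁k₂/(k₁+k₂) = (19700)(17200)/(19700 + 17200) = 9183 N/m. In parallel with k₃: k_eq = 9183 + 9080 = 18260 N/m.
ω_n = √(k_eq/m) = √(18260/73.0) = 15.82 rad/s.
Critical damping c_c = 2√(k_eq·m) = 2√(18260 × 73.0) = 2309 N·s/m, so ζ = c/c_c = 987/2309 = 0.4274.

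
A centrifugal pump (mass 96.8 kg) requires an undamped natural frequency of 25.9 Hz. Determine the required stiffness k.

2560000 N/m

ω_n = 2πf_n = 2π × 25.9 = 162.7 rad/s.
k = m·ω_n² = 96.8 × 162.7² = 96.8 × 26480 = 2564000 N/m.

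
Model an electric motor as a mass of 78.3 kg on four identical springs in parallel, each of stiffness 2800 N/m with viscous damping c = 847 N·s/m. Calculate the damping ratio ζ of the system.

0.452

Parallel springs add: k_eq = 4 × 2800 = 11200 N/m.
ω_n = √(k_eq/m) = √(11200/78.3) = 11.96 rad/s.
Critical damping c_c = 2√(k_eq·m) = 2√(11200 × 78.3) = 1873 N·s/m, so ζ = c/c_c = 847/1873 = 0.4522.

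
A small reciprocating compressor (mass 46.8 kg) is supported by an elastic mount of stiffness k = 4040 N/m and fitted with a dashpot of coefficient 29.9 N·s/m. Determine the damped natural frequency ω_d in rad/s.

9.29 rad/s

ω_n = √(k/m) = √(4040/46.8) = 9.291 rad/s.
Critical damping c_c = 2√(k·m) = 2√(4040 × 46.8) = 869.6 N·s/m, so ζ = c/c_c = 29.9/869.6 = 0.03438.
ω_d = ω_n√(1 − ζ²) = 9.291 × √(1 − 0.00118) = 9.286 rad/s.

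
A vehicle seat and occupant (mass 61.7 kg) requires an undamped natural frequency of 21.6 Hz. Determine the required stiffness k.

ω_n = 2πf_n = 2π × 21.6 = 135.7 rad/s.
k = m·ω_n² = 61.7 × 135.7² = 61.7 × 18420 = 1136000 N/m.

1140000 N/m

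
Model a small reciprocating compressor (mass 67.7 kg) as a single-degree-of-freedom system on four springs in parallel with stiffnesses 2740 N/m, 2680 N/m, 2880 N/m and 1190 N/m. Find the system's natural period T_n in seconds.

0.531 s

Parallel springs add: k_eq = 2740 + 2680 + 2880 + 1190 = 9490 N/m.
ω_n = √(k_eq/m) = √(9490/67.7) = √140.2 = 11.84 rad/s.
T_n = 2π/ω_n = 6.283/11.84 = 0.5307 s.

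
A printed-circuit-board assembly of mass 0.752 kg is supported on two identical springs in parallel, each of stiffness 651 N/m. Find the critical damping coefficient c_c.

62.6 N·s/m

Parallel springs add: k_eq = 2 × 651 = 1302 N/m.
c_c = 2√(k_eq·m) = 2√(1302 × 0.752) = 2 × 31.29 = 62.58 N·s/m.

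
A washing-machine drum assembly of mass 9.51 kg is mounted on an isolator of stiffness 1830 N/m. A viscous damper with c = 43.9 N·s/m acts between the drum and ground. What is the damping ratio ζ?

ω_n = √(k/m) = √(1830/9.51) = 13.87 rad/s.
Critical damping c_c = 2√(k·m) = 2√(1830 × 9.51) = 263.8 N·s/m, so ζ = c/c_c = 43.9/263.8 = 0.1664.

0.166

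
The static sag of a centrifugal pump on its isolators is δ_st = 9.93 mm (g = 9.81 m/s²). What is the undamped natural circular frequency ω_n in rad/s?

ω_n = √(g/δ_st) = √(9.81/0.00993) = √987.9 = 31.43 rad/s.

31.4 rad/s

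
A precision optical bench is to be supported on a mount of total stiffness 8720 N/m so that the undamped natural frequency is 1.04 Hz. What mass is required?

ω_n = 2πf_n = 2π × 1.04 = 6.535 rad/s.
m = k/ω_n² = 8720/6.535² = 8720/42.70 = 204.2 kg.

204 kg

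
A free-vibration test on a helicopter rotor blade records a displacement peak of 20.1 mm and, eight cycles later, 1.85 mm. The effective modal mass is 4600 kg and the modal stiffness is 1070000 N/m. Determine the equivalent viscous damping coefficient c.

Logarithmic decrement δ = (1/n)·ln(x₀/x_n) = (1/8)·ln(20.1/1.85) = (1/8)·ln(10.86) = 0.2982.
ζ = δ/√(4π² + δ²) = 0.2982/√(39.48 + 0.0889) = 0.2982/6.290 = 0.04741.
c = ζ · 2√(km) = 0.04741 × 2√(1070000 × 4600) = 0.04741 × 140300 = 6652 N·s/m.

6650 N·s/m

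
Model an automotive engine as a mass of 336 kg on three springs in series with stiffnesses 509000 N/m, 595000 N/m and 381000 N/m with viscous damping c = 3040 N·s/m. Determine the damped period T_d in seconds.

Series springs: 1/k_eq = 1/509000 + 1/595000 + 1/381000 = 6.270×10^-6, so k_eq = 159500 N/m.
ω_n = √(k_eq/m) = √(159500/336) = 21.79 rad/s.
Critical damping c_c = 2√(k_eq·m) = 2√(159500 × 336) = 14640 N·s/m, so ζ = c/c_c = 3040/14640 = 0.2076.
ω_d = ω_n√(1 − ζ²) = 21.79 × √(1 − 0.0431) = 21.31 rad/s.
T_d = 2π/ω_d = 0.2948 s.

0.295 s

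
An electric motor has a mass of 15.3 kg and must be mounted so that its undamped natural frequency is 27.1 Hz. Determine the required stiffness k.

444000 N/m

ω_n = 2πf_n = 2π × 27.1 = 170.3 rad/s.
k = m·ω_n² = 15.3 × 170.3² = 15.3 × 28990 = 443600 N/m.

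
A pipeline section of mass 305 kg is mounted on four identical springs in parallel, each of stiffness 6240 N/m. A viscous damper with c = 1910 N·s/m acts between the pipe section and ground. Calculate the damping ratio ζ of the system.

Parallel springs add: k_eq = 4 × 6240 = 24960 N/m.
ω_n = √(k_eq/m) = √(24960/305) = 9.046 rad/s.
Critical damping c_c = 2√(k_eq·m) = 2√(24960 × 305) = 5518 N·s/m, so ζ = c/c_c = 1910/5518 = 0.3461.

0.346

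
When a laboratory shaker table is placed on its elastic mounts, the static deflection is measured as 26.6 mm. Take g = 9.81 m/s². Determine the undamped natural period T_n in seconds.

ω_n = √(g/δ_st) = √(9.81/0.0266) = √368.8 = 19.20 rad/s.
T_n = 2π/ω_n = 6.283/19.20 = 0.3272 s.

0.327 s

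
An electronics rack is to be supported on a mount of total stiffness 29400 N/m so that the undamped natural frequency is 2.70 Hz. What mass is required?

ω_n = 2πf_n = 2π × 2.70 = 16.96 rad/s.
m = k/ω_n² = 29400/16.96² = 29400/287.8 = 102.2 kg.

102 kg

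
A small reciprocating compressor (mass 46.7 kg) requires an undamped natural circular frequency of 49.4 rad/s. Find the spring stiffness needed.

k = m·ω_n² = 46.7 × 49.40² = 46.7 × 2440 = 114000 N/m.

114000 N/m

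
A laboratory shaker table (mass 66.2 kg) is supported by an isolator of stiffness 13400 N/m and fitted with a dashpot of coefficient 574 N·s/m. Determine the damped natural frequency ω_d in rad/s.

13.6 rad/s

ω_n = √(k/m) = √(13400/66.2) = 14.23 rad/s.
Critical damping c_c = 2√(k·m) = 2√(13400 × 66.2) = 1884 N·s/m, so ζ = c/c_c = 574/1884 = 0.3047.
ω_d = ω_n√(1 − ζ²) = 14.23 × √(1 − 0.0929) = 13.55 rad/s.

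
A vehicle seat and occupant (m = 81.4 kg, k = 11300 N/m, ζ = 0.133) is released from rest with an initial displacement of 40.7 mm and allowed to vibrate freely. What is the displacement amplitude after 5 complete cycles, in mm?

Logarithmic decrement δ = 2πζ/√(1 − ζ²) = 2π × 0.1330/√(1 − 0.0177) = 0.8432.
After n cycles, x_n/x₀ = e^(−nδ), so x_5 = 40.7 × e^(−5 × 0.8432) = 40.7 × 0.01476 = 0.6008 mm.

0.601 mm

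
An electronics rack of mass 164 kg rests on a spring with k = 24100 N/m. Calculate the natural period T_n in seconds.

0.518 s

ω_n = √(k/m) = √(24100/164) = √147.0 = 12.12 rad/s.
T_n = 2π/ω_n = 6.283/12.12 = 0.5183 s.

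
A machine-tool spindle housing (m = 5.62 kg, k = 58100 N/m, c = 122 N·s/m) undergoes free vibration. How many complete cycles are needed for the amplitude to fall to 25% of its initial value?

ζ = c/(2√(km)) = 122/(2√(58100 × 5.62)) = 122/1143 = 0.1068.
Logarithmic decrement δ = 2πζ/√(1 − ζ²) = 2π × 0.1068/√(1 − 0.0114) = 0.6746.
x_n/x₀ = e^(−nδ) ≤ 0.25; take ln: n ≥ ln(1/0.25)/δ = 1.386/0.6746 = 2.055.
So 3 complete cycles are required.

3 cycles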